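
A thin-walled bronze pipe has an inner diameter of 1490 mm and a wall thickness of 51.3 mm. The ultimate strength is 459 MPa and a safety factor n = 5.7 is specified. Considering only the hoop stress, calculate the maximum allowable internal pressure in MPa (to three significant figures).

p_allow = 5.54 MPa

σ_allow = 459/5.7 = 80.53 MPa.
σ_h = pD/(2t) → p_allow = 2σ_allow t/D = 2×80.53×51.3/1490 = 5.545 MPa.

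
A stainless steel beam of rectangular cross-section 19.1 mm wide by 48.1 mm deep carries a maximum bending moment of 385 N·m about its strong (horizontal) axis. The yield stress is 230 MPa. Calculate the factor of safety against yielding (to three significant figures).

n = 4.40

Section modulus S = bh²/6 = 19.1×48.1²/6 = 7365 mm³.
σ = M/S = 385000/7365 = 52.27 MPa.
n = 230/52.27 = 4.400.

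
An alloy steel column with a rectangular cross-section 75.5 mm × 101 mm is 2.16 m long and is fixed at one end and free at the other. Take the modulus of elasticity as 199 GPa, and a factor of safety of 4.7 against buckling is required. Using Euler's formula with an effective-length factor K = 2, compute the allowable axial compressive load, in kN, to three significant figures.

Buckling occurs about the weak axis: I_min = h·b³/12 = 101×75.5³/12 = 3.622×10^6 mm⁴ (b = 75.5 mm is the smaller dimension).
Effective length L_e = KL = 2×2.16 m = 4320 mm.
Euler critical load P_cr = π²EI/L_e² = π²×199000×3.622×10^6/4320² = 381200 N.
P_allow = P_cr/n = 381200/4.7 = 81110 N.

P_allow = 81.1 kN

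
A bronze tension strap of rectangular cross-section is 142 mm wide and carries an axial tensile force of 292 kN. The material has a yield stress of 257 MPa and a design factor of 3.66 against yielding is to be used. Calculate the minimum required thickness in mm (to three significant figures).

σ_allow = 257/3.66 = 70.22 MPa.
Required area A = F/σ_allow = 292000/70.22 = 4158 mm².
t = A/w = 4158/142 = 29.28 mm.

t = 29.3 mm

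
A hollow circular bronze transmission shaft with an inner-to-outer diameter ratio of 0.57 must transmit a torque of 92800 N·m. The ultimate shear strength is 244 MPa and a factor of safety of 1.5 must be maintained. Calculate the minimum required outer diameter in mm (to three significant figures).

d_o = 148 mm

τ_allow = 244/1.5 = 162.7 MPa.
For a hollow shaft τ = 16T/[πd_o³(1−k⁴)] with k = 0.57, so 1−k⁴ = 0.8944.
d_o³ = 16T/[π τ_allow (1−k⁴)] = 16×9.2800×10^7/(π×162.7×0.8944) = 3.248×10^6 mm³.
d_o = 148.1 mm.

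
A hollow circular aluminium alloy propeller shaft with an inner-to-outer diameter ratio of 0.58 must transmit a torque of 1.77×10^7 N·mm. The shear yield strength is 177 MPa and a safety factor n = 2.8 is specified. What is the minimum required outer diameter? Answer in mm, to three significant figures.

d_o = 117 mm

τ_allow = 177/2.8 = 63.21 MPa.
For a hollow shaft τ = 16T/[πd_o³(1−k⁴)] with k = 0.58, so 1−k⁴ = 0.8868.
d_o³ = 16T/[π τ_allow (1−k⁴)] = 16×1.7700×10^7/(π×63.21×0.8868) = 1.608×10^6 mm³.
d_o = 117.2 mm.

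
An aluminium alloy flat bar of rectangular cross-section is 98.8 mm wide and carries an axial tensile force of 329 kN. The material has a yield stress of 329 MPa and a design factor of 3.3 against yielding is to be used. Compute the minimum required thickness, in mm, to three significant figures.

t = 33.4 mm

σ_allow = 329/3.3 = 99.70 MPa.
Required area A = F/σ_allow = 329000/99.70 = 3300 mm².
t = A/w = 3300/98.8 = 33.40 mm.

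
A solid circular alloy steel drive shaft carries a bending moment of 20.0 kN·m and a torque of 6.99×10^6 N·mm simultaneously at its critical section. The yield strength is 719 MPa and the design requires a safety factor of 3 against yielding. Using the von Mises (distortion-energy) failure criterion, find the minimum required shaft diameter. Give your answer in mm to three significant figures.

d = 96.1 mm

σ_allow = σ_y/n = 719/3 = 239.7 MPa.
For a solid shaft σ_b = 32M/(πd³) and τ = 16T/(πd³), so the von Mises stress is σ' = (16/πd³)·√(4M²+3T²).
√(4M²+3T²) = √(4×(2.000×10^7)² + 3×(6.990×10^6)²) = 4.179×10^7 N·mm.
d³ = 16×4.179×10^7/(π×239.7) = 888100 mm³.
d = 96.12 mm.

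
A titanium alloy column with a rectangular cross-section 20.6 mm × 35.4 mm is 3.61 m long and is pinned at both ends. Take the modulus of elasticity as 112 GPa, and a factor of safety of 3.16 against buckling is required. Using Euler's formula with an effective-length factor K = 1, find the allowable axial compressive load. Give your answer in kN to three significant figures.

P_allow = 0.692 kN

Buckling occurs about the weak axis: I_min = h·b³/12 = 35.4×20.6³/12 = 25790 mm⁴ (b = 20.6 mm is the smaller dimension).
Effective length L_e = KL = 1×3.61 m = 3610 mm.
Euler critical load P_cr = π²EI/L_e² = π²×112000×25790/3610² = 2187 N.
P_allow = P_cr/n = 2187/3.16 = 692.2 N.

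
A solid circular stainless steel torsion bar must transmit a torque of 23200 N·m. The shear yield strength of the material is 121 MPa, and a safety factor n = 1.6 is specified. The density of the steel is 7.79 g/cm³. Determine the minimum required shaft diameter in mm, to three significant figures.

d = 116 mm

Allowable shear stress τ_allow = 121/1.6 = 75.62 MPa.
For a solid shaft τ = 16T/(πd³), so d³ = 16T/(π τ_allow) = 16×2.3200×10^7/(π×75.62) = 1.562×10^6 mm³.
d = (1.562×10^6)^(1/3) = 116.0 mm.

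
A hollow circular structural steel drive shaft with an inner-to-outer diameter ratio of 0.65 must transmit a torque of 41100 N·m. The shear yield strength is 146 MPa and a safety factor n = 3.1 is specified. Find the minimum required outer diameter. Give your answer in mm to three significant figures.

d_o = 176 mm

τ_allow = 146/3.1 = 47.10 MPa.
For a hollow shaft τ = 16T/[πd_o³(1−k⁴)] with k = 0.65, so 1−k⁴ = 0.8215.
d_o³ = 16T/[π τ_allow (1−k⁴)] = 16×4.1100×10^7/(π×47.10×0.8215) = 5.410×10^6 mm³.
d_o = 175.6 mm.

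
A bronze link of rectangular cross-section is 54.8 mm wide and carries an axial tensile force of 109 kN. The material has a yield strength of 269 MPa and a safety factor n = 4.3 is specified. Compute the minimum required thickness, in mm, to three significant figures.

t = 31.8 mm

σ_allow = 269/4.3 = 62.56 MPa.
Required area A = F/σ_allow = 109000/62.56 = 1742 mm².
t = A/w = 1742/54.8 = 31.80 mm.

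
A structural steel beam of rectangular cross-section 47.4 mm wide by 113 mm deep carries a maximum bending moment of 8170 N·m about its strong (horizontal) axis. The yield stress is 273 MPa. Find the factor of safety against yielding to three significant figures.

n = 3.37

Section modulus S = bh²/6 = 47.4×113²/6 = 100900 mm³.
σ = M/S = 8170000/100900 = 80.99 MPa.
n = 273/80.99 = 3.371.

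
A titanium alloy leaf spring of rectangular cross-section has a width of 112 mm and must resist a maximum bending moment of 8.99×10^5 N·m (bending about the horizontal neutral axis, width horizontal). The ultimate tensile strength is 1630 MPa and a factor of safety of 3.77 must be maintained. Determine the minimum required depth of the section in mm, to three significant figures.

σ_allow = 1630/3.77 = 432.4 MPa.
For a rectangular section σ = 6M/(bh²), so h² = 6M/(b σ_allow) = 6×8.9900×10^8/(112×432.4) = 111400 mm².
h = 333.8 mm.

h = 334 mm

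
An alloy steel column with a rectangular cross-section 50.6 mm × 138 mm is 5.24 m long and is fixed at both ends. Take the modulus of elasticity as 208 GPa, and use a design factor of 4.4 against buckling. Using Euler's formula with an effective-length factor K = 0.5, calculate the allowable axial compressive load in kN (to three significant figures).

P_allow = 101 kN

Buckling occurs about the weak axis: I_min = h·b³/12 = 138×50.6³/12 = 1.490×10^6 mm⁴ (b = 50.6 mm is the smaller dimension).
Effective length L_e = KL = 0.5×5.24 m = 2620 mm.
Euler critical load P_cr = π²EI/L_e² = π²×208000×1.490×10^6/2620² = 445600 N.
P_allow = P_cr/n = 445600/4.4 = 101300 N.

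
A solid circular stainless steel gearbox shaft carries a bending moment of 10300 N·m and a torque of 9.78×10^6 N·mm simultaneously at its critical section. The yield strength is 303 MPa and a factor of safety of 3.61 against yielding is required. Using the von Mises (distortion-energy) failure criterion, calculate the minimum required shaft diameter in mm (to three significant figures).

σ_allow = σ_y/n = 303/3.61 = 83.93 MPa.
For a solid shaft σ_b = 32M/(πd³) and τ = 16T/(πd³), so the von Mises stress is σ' = (16/πd³)·√(4M²+3T²).
√(4M²+3T²) = √(4×(1.030×10^7)² + 3×(9.780×10^6)²) = 2.667×10^7 N·mm.
d³ = 16×2.667×10^7/(π×83.93) = 1.618×10^6 mm³.
d = 117.4 mm.

d = 117 mm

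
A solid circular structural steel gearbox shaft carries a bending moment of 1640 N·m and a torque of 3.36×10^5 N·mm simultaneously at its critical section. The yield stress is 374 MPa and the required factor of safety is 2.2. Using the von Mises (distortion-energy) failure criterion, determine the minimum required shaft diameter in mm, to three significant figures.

σ_allow = σ_y/n = 374/2.2 = 170.0 MPa.
For a solid shaft σ_b = 32M/(πd³) and τ = 16T/(πd³), so the von Mises stress is σ' = (16/πd³)·√(4M²+3T²).
√(4M²+3T²) = √(4×(1.640×10^6)² + 3×(336000)²) = 3.331×10^6 N·mm.
d³ = 16×3.331×10^6/(π×170.0) = 99800 mm³.
d = 46.38 mm.

d = 46.4 mm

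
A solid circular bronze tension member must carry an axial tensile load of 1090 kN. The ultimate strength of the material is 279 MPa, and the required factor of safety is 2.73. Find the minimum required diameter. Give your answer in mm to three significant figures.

d = 117 mm

Allowable stress σ_allow = 279/2.73 = 102.2 MPa.
Required area A = F/σ_allow = 1090000/102.2 = 10670 mm².
A = πd²/4 → d = √(4A/π) = 116.5 mm.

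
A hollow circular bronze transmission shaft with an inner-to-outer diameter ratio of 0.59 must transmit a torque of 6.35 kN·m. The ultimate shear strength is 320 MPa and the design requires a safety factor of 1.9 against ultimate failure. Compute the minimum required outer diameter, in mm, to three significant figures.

d_o = 60.2 mm

τ_allow = 320/1.9 = 168.4 MPa.
For a hollow shaft τ = 16T/[πd_o³(1−k⁴)] with k = 0.59, so 1−k⁴ = 0.8788.
d_o³ = 16T/[π τ_allow (1−k⁴)] = 16×6350000/(π×168.4×0.8788) = 218500 mm³.
d_o = 60.23 mm.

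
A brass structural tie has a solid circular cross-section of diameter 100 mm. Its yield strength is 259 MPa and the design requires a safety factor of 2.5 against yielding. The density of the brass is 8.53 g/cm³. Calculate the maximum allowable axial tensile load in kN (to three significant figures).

F_allow = 814 kN

σ_allow = 259/2.5 = 103.6 MPa.
A = πd²/4 = π×100²/4 = 7854 mm².
F_allow = σ_allow × A = 103.6×7854 = 813700 N.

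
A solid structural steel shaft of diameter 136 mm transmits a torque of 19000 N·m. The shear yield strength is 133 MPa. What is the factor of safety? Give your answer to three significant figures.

τ = 16T/(πd³) = 16×1.9000×10^7/(π×136³) = 38.47 MPa.
n = τ_limit/τ = 133/38.47 = 3.457.

n = 3.46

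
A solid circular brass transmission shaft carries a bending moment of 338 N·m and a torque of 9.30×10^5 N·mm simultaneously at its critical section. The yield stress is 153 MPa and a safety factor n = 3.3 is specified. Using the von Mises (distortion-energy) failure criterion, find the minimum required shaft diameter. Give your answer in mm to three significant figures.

σ_allow = σ_y/n = 153/3.3 = 46.36 MPa.
For a solid shaft σ_b = 32M/(πd³) and τ = 16T/(πd³), so the von Mises stress is σ' = (16/πd³)·√(4M²+3T²).
√(4M²+3T²) = √(4×(338000)² + 3×(930000)²) = 1.747×10^6 N·mm.
d³ = 16×1.747×10^6/(π×46.36) = 191900 mm³.
d = 57.68 mm.

d = 57.7 mm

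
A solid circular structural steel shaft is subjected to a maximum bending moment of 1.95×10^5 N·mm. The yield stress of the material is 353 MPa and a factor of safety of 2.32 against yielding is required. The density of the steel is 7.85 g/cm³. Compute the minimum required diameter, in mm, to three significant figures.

d = 23.5 mm

σ_allow = 353/2.32 = 152.2 MPa.
For a solid circular section σ = 32M/(πd³), so d³ = 32M/(π σ_allow) = 32×195000/(π×152.2) = 13050 mm³.
d = 23.55 mm.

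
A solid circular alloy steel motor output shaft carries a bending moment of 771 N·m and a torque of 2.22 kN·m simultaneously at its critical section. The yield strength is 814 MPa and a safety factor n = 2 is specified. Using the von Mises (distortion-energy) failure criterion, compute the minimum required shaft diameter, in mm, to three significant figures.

σ_allow = σ_y/n = 814/2 = 407.0 MPa.
For a solid shaft σ_b = 32M/(πd³) and τ = 16T/(πd³), so the von Mises stress is σ' = (16/πd³)·√(4M²+3T²).
√(4M²+3T²) = √(4×(771000)² + 3×(2.220×10^6)²) = 4.143×10^6 N·mm.
d³ = 16×4.143×10^6/(π×407.0) = 51840 mm³.
d = 37.29 mm.

d = 37.3 mm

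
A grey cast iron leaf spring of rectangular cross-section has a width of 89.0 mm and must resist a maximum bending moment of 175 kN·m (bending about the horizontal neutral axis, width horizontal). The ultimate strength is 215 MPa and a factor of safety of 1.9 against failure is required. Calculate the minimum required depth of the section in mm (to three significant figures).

σ_allow = 215/1.9 = 113.2 MPa.
For a rectangular section σ = 6M/(bh²), so h² = 6M/(b σ_allow) = 6×1.7500×10^8/(89.0×113.2) = 104300 mm².
h = 322.9 mm.

h = 323 mm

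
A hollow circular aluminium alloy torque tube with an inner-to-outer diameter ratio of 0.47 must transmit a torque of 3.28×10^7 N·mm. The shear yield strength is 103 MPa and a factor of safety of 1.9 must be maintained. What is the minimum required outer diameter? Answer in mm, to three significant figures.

τ_allow = 103/1.9 = 54.21 MPa.
For a hollow shaft τ = 16T/[πd_o³(1−k⁴)] with k = 0.47, so 1−k⁴ = 0.9512.
d_o³ = 16T/[π τ_allow (1−k⁴)] = 16×3.2800×10^7/(π×54.21×0.9512) = 3.240×10^6 mm³.
d_o = 148.0 mm.

d_o = 148 mm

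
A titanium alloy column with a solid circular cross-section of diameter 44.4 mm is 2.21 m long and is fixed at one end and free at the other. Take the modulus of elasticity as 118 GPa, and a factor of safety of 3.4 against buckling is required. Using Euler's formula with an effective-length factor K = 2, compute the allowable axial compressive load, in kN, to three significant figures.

P_allow = 3.34 kN

I = πd⁴/64 = π×44.4⁴/64 = 190800 mm⁴.
Effective length L_e = KL = 2×2.21 m = 4420 mm.
Euler critical load P_cr = π²EI/L_e² = π²×118000×190800/4420² = 11370 N.
P_allow = P_cr/n = 11370/3.4 = 3345 N.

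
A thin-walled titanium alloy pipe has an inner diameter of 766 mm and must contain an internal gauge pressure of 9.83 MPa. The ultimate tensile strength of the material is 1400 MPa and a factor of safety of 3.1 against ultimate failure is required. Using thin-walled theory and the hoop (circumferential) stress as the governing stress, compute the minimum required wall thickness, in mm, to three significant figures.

σ_allow = 1400/3.1 = 451.6 MPa.
Hoop stress σ_h = pD/(2t), so t = pD/(2σ_allow) = 9.83×766/(2×451.6) = 8.337 mm.

t = 8.34 mm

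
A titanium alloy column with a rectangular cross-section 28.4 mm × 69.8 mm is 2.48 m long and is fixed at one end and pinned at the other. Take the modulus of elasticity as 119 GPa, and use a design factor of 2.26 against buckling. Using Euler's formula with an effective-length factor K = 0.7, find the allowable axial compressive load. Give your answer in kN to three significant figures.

Buckling occurs about the weak axis: I_min = h·b³/12 = 69.8×28.4³/12 = 133200 mm⁴ (b = 28.4 mm is the smaller dimension).
Effective length L_e = KL = 0.7×2.48 m = 1736 mm.
Euler critical load P_cr = π²EI/L_e² = π²×119000×133200/1736² = 51920 N.
P_allow = P_cr/n = 51920/2.26 = 22980 N.

P_allow = 23.0 kN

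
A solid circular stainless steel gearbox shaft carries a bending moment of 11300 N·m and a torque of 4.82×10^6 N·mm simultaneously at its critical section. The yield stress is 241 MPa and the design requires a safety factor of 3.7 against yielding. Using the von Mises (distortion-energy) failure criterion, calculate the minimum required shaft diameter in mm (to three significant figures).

d = 124 mm

σ_allow = σ_y/n = 241/3.7 = 65.14 MPa.
For a solid shaft σ_b = 32M/(πd³) and τ = 16T/(πd³), so the von Mises stress is σ' = (16/πd³)·√(4M²+3T²).
√(4M²+3T²) = √(4×(1.130×10^7)² + 3×(4.820×10^6)²) = 2.409×10^7 N·mm.
d³ = 16×2.409×10^7/(π×65.14) = 1.884×10^6 mm³.
d = 123.5 mm.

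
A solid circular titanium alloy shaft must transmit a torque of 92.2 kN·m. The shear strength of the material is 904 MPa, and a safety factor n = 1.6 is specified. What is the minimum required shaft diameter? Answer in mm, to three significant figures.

d = 94.0 mm

Allowable shear stress τ_allow = 904/1.6 = 565.0 MPa.
For a solid shaft τ = 16T/(πd³), so d³ = 16T/(π τ_allow) = 16×9.2200×10^7/(π×565.0) = 831100 mm³.
d = (831100)^(1/3) = 94.02 mm.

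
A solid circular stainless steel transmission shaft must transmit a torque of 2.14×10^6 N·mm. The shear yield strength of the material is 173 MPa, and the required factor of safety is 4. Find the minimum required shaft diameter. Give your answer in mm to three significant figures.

d = 63.2 mm

Allowable shear stress τ_allow = 173/4 = 43.25 MPa.
For a solid shaft τ = 16T/(πd³), so d³ = 16T/(π τ_allow) = 16×2140000/(π×43.25) = 252000 mm³.
d = (252000)^(1/3) = 63.16 mm.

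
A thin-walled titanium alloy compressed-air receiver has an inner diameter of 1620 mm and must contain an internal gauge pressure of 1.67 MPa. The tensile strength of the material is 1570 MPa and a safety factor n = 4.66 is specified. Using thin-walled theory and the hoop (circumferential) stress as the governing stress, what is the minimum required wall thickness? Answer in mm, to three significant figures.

t = 4.02 mm

σ_allow = 1570/4.66 = 336.9 MPa.
Hoop stress σ_h = pD/(2t), so t = pD/(2σ_allow) = 1.67×1620/(2×336.9) = 4.015 mm.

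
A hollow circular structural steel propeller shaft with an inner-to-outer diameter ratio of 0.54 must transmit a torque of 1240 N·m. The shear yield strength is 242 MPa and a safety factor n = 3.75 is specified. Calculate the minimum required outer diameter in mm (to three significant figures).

d_o = 47.5 mm

τ_allow = 242/3.75 = 64.53 MPa.
For a hollow shaft τ = 16T/[πd_o³(1−k⁴)] with k = 0.54, so 1−k⁴ = 0.9150.
d_o³ = 16T/[π τ_allow (1−k⁴)] = 16×1240000/(π×64.53×0.9150) = 107000 mm³.
d_o = 47.47 mm.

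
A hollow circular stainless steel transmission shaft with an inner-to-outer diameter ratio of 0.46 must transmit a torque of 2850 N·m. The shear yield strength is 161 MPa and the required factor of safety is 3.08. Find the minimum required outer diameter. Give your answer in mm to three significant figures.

τ_allow = 161/3.08 = 52.27 MPa.
For a hollow shaft τ = 16T/[πd_o³(1−k⁴)] with k = 0.46, so 1−k⁴ = 0.9552.
d_o³ = 16T/[π τ_allow (1−k⁴)] = 16×2850000/(π×52.27×0.9552) = 290700 mm³.
d_o = 66.24 mm.

d_o = 66.2 mm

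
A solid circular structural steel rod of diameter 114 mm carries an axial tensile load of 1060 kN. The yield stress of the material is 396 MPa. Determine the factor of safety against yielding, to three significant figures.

n = 3.81

A = πd²/4 = 10210 mm².
σ = F/A = 1060000/10210 = 103.8 MPa.
n = 396/103.8 = 3.813.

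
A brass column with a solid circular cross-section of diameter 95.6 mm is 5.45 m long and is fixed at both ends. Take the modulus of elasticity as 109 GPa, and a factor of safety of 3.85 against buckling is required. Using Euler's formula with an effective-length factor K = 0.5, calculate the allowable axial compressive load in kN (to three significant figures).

I = πd⁴/64 = π×95.6⁴/64 = 4.100×10^6 mm⁴.
Effective length L_e = KL = 0.5×5.45 m = 2725 mm.
Euler critical load P_cr = π²EI/L_e² = π²×109000×4.100×10^6/2725² = 594000 N.
P_allow = P_cr/n = 594000/3.85 = 154300 N.

P_allow = 154 kN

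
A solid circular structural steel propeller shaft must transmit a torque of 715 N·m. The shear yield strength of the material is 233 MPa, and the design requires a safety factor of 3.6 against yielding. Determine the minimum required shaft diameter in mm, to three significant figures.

Allowable shear stress τ_allow = 233/3.6 = 64.72 MPa.
For a solid shaft τ = 16T/(πd³), so d³ = 16T/(π τ_allow) = 16×715000/(π×64.72) = 56260 mm³.
d = (56260)^(1/3) = 38.32 mm.

d = 38.3 mm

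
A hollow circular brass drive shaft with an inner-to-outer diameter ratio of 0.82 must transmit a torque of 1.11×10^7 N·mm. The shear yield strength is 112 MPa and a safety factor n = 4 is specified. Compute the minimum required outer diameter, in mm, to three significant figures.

τ_allow = 112/4 = 28.00 MPa.
For a hollow shaft τ = 16T/[πd_o³(1−k⁴)] with k = 0.82, so 1−k⁴ = 0.5479.
d_o³ = 16T/[π τ_allow (1−k⁴)] = 16×1.1100×10^7/(π×28.00×0.5479) = 3.685×10^6 mm³.
d_o = 154.5 mm.

d_o = 154 mm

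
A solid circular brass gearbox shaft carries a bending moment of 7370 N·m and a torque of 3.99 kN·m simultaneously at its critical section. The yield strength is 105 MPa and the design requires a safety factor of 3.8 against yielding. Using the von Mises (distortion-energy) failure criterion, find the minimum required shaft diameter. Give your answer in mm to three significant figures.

d = 144 mm

σ_allow = σ_y/n = 105/3.8 = 27.63 MPa.
For a solid shaft σ_b = 32M/(πd³) and τ = 16T/(πd³), so the von Mises stress is σ' = (16/πd³)·√(4M²+3T²).
√(4M²+3T²) = √(4×(7.370×10^6)² + 3×(3.990×10^6)²) = 1.628×10^7 N·mm.
d³ = 16×1.628×10^7/(π×27.63) = 3.001×10^6 mm³.
d = 144.2 mm.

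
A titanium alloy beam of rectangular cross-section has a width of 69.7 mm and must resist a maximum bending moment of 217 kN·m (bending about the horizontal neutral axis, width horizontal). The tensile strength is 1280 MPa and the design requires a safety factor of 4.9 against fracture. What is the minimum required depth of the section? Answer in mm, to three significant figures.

σ_allow = 1280/4.9 = 261.2 MPa.
For a rectangular section σ = 6M/(bh²), so h² = 6M/(b σ_allow) = 6×2.1700×10^8/(69.7×261.2) = 71510 mm².
h = 267.4 mm.

h = 267 mm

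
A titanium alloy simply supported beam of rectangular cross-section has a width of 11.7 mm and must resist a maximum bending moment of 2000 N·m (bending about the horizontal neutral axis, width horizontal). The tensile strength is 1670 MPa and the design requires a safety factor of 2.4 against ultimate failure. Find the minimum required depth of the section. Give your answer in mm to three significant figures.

σ_allow = 1670/2.4 = 695.8 MPa.
For a rectangular section σ = 6M/(bh²), so h² = 6M/(b σ_allow) = 6×2000000/(11.7×695.8) = 1474 mm².
h = 38.39 mm.

h = 38.4 mm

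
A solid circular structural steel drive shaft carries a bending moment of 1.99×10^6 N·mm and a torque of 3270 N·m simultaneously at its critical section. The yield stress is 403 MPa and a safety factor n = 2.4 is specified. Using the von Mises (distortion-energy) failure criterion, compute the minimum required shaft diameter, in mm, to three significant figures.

σ_allow = σ_y/n = 403/2.4 = 167.9 MPa.
For a solid shaft σ_b = 32M/(πd³) and τ = 16T/(πd³), so the von Mises stress is σ' = (16/πd³)·√(4M²+3T²).
√(4M²+3T²) = √(4×(1.990×10^6)² + 3×(3.270×10^6)²) = 6.922×10^6 N·mm.
d³ = 16×6.922×10^6/(π×167.9) = 210000 mm³.
d = 59.44 mm.

d = 59.4 mm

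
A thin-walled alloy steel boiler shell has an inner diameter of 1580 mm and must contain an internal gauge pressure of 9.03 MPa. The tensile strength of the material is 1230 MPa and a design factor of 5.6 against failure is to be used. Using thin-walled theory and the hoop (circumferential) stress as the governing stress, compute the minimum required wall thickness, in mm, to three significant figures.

t = 32.5 mm

σ_allow = 1230/5.6 = 219.6 MPa.
Hoop stress σ_h = pD/(2t), so t = pD/(2σ_allow) = 9.03×1580/(2×219.6) = 32.48 mm.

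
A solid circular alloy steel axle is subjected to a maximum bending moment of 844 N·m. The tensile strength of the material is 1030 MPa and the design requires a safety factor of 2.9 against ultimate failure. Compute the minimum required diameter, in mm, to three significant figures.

d = 28.9 mm

σ_allow = 1030/2.9 = 355.2 MPa.
For a solid circular section σ = 32M/(πd³), so d³ = 32M/(π σ_allow) = 32×844000/(π×355.2) = 24200 mm³.
d = 28.93 mm.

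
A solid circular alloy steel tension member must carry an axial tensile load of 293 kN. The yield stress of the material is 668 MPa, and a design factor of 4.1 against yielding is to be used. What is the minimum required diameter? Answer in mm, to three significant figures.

Allowable stress σ_allow = 668/4.1 = 162.9 MPa.
Required area A = F/σ_allow = 293000/162.9 = 1798 mm².
A = πd²/4 → d = √(4A/π) = 47.85 mm.

d = 47.9 mm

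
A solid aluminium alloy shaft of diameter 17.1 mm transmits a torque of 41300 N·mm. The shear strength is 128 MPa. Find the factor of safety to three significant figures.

τ = 16T/(πd³) = 16×41300/(π×17.1³) = 42.07 MPa.
n = τ_limit/τ = 128/42.07 = 3.043.

n = 3.04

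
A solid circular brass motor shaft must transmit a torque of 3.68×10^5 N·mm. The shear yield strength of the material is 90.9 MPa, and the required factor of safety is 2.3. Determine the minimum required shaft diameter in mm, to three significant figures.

d = 36.2 mm

Allowable shear stress τ_allow = 90.9/2.3 = 39.52 MPa.
For a solid shaft τ = 16T/(πd³), so d³ = 16T/(π τ_allow) = 16×368000/(π×39.52) = 47420 mm³.
d = (47420)^(1/3) = 36.20 mm.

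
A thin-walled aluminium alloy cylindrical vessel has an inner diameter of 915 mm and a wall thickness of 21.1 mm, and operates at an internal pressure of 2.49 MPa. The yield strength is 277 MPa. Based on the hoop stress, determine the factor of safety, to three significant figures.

n = 5.13

σ_h = pD/(2t) = 2.49×915/(2×21.1) = 53.99 MPa.
n = 277/53.99 = 5.131.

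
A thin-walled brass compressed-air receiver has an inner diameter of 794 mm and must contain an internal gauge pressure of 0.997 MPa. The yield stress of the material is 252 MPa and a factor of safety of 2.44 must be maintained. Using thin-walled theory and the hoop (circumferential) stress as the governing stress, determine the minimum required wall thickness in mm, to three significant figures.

t = 3.83 mm

σ_allow = 252/2.44 = 103.3 MPa.
Hoop stress σ_h = pD/(2t), so t = pD/(2σ_allow) = 0.997×794/(2×103.3) = 3.832 mm.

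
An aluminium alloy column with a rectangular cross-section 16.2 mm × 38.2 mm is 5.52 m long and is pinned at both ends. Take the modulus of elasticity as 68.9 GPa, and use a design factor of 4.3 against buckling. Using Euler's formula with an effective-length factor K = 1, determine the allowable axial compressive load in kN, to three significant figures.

Buckling occurs about the weak axis: I_min = h·b³/12 = 38.2×16.2³/12 = 13530 mm⁴ (b = 16.2 mm is the smaller dimension).
Effective length L_e = KL = 1×5.52 m = 5520 mm.
Euler critical load P_cr = π²EI/L_e² = π²×68900×13530/5520² = 302.0 N.
P_allow = P_cr/n = 302.0/4.3 = 70.24 N.

P_allow = 0.0702 kN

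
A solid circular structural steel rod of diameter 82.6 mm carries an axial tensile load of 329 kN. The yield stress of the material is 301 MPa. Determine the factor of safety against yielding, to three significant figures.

A = πd²/4 = 5359 mm².
σ = F/A = 329000/5359 = 61.40 MPa.
n = 301/61.40 = 4.903.

n = 4.90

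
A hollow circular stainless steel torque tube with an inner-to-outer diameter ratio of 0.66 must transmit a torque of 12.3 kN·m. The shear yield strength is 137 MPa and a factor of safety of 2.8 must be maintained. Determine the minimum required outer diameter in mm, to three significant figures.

τ_allow = 137/2.8 = 48.93 MPa.
For a hollow shaft τ = 16T/[πd_o³(1−k⁴)] with k = 0.66, so 1−k⁴ = 0.8103.
d_o³ = 16T/[π τ_allow (1−k⁴)] = 16×1.2300×10^7/(π×48.93×0.8103) = 1.580×10^6 mm³.
d_o = 116.5 mm.

d_o = 116 mm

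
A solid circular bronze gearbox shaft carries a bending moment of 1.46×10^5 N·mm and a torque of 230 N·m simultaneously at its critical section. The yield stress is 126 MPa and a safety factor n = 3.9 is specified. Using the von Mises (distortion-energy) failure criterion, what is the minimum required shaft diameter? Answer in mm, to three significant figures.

d = 42.7 mm

σ_allow = σ_y/n = 126/3.9 = 32.31 MPa.
For a solid shaft σ_b = 32M/(πd³) and τ = 16T/(πd³), so the von Mises stress is σ' = (16/πd³)·√(4M²+3T²).
√(4M²+3T²) = √(4×(146000)² + 3×(230000)²) = 493900 N·mm.
d³ = 16×493900/(π×32.31) = 77860 mm³.
d = 42.70 mm.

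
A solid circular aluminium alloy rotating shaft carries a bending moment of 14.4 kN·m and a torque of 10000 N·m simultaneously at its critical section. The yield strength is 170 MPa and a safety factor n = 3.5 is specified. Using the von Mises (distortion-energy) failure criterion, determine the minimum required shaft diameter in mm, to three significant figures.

σ_allow = σ_y/n = 170/3.5 = 48.57 MPa.
For a solid shaft σ_b = 32M/(πd³) and τ = 16T/(πd³), so the von Mises stress is σ' = (16/πd³)·√(4M²+3T²).
√(4M²+3T²) = √(4×(1.440×10^7)² + 3×(1.000×10^7)²) = 3.361×10^7 N·mm.
d³ = 16×3.361×10^7/(π×48.57) = 3.524×10^6 mm³.
d = 152.2 mm.

d = 152 mm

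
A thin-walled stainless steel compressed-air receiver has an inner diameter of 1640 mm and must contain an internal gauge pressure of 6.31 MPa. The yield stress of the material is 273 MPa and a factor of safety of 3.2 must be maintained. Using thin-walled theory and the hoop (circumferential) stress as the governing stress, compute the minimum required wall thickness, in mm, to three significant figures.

σ_allow = 273/3.2 = 85.31 MPa.
Hoop stress σ_h = pD/(2t), so t = pD/(2σ_allow) = 6.31×1640/(2×85.31) = 60.65 mm.

t = 60.6 mm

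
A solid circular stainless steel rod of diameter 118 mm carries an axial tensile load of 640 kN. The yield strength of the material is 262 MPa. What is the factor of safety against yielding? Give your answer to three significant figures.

A = πd²/4 = 10940 mm².
σ = F/A = 640000/10940 = 58.52 MPa.
n = 262/58.52 = 4.477.

n = 4.48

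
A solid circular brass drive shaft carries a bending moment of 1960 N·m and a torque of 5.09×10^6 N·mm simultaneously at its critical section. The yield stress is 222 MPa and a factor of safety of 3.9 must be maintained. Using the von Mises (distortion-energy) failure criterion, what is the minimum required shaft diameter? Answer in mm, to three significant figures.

d = 95.2 mm

σ_allow = σ_y/n = 222/3.9 = 56.92 MPa.
For a solid shaft σ_b = 32M/(πd³) and τ = 16T/(πd³), so the von Mises stress is σ' = (16/πd³)·√(4M²+3T²).
√(4M²+3T²) = √(4×(1.960×10^6)² + 3×(5.090×10^6)²) = 9.648×10^6 N·mm.
d³ = 16×9.648×10^6/(π×56.92) = 863200 mm³.
d = 95.22 mm.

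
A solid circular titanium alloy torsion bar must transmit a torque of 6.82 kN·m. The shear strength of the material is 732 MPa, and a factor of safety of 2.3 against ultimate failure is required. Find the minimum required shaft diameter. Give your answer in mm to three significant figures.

Allowable shear stress τ_allow = 732/2.3 = 318.3 MPa.
For a solid shaft τ = 16T/(πd³), so d³ = 16T/(π τ_allow) = 16×6820000/(π×318.3) = 109100 mm³.
d = (109100)^(1/3) = 47.79 mm.

d = 47.8 mm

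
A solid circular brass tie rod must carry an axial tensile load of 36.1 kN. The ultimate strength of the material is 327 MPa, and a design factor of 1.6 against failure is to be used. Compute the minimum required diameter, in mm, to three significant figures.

d = 15.0 mm

Allowable stress σ_allow = 327/1.6 = 204.4 MPa.
Required area A = F/σ_allow = 36100/204.4 = 176.6 mm².
A = πd²/4 → d = √(4A/π) = 15.00 mm.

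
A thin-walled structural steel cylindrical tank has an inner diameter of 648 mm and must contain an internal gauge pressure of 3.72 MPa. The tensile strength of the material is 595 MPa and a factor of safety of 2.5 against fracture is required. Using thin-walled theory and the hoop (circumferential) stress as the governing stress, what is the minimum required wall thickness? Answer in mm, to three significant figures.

σ_allow = 595/2.5 = 238.0 MPa.
Hoop stress σ_h = pD/(2t), so t = pD/(2σ_allow) = 3.72×648/(2×238.0) = 5.064 mm.

t = 5.06 mm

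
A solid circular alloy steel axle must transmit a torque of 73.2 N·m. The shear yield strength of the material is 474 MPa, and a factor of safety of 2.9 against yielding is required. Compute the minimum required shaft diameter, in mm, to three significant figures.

Allowable shear stress τ_allow = 474/2.9 = 163.4 MPa.
For a solid shaft τ = 16T/(πd³), so d³ = 16T/(π τ_allow) = 16×73200/(π×163.4) = 2281 mm³.
d = (2281)^(1/3) = 13.16 mm.

d = 13.2 mm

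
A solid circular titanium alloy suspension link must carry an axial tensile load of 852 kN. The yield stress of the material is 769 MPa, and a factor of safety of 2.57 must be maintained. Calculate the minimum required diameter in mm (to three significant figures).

Allowable stress σ_allow = 769/2.57 = 299.2 MPa.
Required area A = F/σ_allow = 852000/299.2 = 2847 mm².
A = πd²/4 → d = √(4A/π) = 60.21 mm.

d = 60.2 mm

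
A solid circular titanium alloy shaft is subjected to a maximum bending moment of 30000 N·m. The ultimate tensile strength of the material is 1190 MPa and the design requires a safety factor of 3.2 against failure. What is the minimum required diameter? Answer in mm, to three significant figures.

d = 93.7 mm

σ_allow = 1190/3.2 = 371.9 MPa.
For a solid circular section σ = 32M/(πd³), so d³ = 32M/(π σ_allow) = 32×3.0000×10^7/(π×371.9) = 821700 mm³.
d = 93.66 mm.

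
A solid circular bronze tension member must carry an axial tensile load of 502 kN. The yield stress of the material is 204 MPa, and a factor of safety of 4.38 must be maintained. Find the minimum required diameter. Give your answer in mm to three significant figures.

Allowable stress σ_allow = 204/4.38 = 46.58 MPa.
Required area A = F/σ_allow = 502000/46.58 = 10780 mm².
A = πd²/4 → d = √(4A/π) = 117.1 mm.

d = 117 mm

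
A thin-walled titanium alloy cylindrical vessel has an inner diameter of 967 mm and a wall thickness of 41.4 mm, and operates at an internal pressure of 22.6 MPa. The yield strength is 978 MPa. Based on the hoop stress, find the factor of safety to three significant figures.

n = 3.71

σ_h = pD/(2t) = 22.6×967/(2×41.4) = 263.9 MPa.
n = 978/263.9 = 3.705.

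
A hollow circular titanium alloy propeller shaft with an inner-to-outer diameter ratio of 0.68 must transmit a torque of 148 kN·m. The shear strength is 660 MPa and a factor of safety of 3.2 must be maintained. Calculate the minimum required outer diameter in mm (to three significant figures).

d_o = 167 mm

τ_allow = 660/3.2 = 206.2 MPa.
For a hollow shaft τ = 16T/[πd_o³(1−k⁴)] with k = 0.68, so 1−k⁴ = 0.7862.
d_o³ = 16T/[π τ_allow (1−k⁴)] = 16×1.4800×10^8/(π×206.2×0.7862) = 4.648×10^6 mm³.
d_o = 166.9 mm.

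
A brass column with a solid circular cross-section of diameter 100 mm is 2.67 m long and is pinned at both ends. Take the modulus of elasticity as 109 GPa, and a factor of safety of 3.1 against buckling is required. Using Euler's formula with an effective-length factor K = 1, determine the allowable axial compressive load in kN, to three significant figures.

P_allow = 239 kN

I = πd⁴/64 = π×100⁴/64 = 4.909×10^6 mm⁴.
Effective length L_e = KL = 1×2.67 m = 2670 mm.
Euler critical load P_cr = π²EI/L_e² = π²×109000×4.909×10^6/2670² = 740800 N.
P_allow = P_cr/n = 740800/3.1 = 239000 N.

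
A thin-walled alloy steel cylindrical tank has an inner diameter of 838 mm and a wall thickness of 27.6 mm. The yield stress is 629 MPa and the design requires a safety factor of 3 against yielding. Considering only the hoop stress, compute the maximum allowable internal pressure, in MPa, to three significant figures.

p_allow = 13.8 MPa

σ_allow = 629/3 = 209.7 MPa.
σ_h = pD/(2t) → p_allow = 2σ_allow t/D = 2×209.7×27.6/838 = 13.81 MPa.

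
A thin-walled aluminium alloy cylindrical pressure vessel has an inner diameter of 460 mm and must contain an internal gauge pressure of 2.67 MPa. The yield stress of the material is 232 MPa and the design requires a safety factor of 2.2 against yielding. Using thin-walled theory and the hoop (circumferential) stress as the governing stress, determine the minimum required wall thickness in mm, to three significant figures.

σ_allow = 232/2.2 = 105.5 MPa.
Hoop stress σ_h = pD/(2t), so t = pD/(2σ_allow) = 2.67×460/(2×105.5) = 5.823 mm.

t = 5.82 mm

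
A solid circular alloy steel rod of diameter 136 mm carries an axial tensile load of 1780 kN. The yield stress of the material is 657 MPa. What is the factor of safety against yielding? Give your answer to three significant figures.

A = πd²/4 = 14530 mm².
σ = F/A = 1780000/14530 = 122.5 MPa.
n = 657/122.5 = 5.362.

n = 5.36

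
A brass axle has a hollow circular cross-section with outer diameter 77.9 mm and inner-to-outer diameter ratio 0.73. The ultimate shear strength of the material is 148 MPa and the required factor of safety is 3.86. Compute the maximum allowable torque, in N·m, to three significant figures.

τ_allow = 148/3.86 = 38.34 MPa.
For a hollow shaft T_allow = τ_allow·πd_o³(1−k⁴)/16 with 1−k⁴ = 0.7160, so πd_o³(1−k⁴)/16 = 66460 mm³.
T_allow = 38.34×66460 = 2.548×10^6 N·mm = 2548 N·m.

T_allow = 2550 N·m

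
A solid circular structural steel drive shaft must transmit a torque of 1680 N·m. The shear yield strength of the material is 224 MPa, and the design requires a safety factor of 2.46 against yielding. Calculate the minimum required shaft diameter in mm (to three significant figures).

d = 45.5 mm

Allowable shear stress τ_allow = 224/2.46 = 91.06 MPa.
For a solid shaft τ = 16T/(πd³), so d³ = 16T/(π τ_allow) = 16×1680000/(π×91.06) = 93970 mm³.
d = (93970)^(1/3) = 45.46 mm.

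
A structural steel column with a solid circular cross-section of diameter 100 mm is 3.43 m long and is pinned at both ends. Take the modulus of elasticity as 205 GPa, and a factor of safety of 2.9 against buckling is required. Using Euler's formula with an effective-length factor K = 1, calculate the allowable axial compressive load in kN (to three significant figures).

I = πd⁴/64 = π×100⁴/64 = 4.909×10^6 mm⁴.
Effective length L_e = KL = 1×3.43 m = 3430 mm.
Euler critical load P_cr = π²EI/L_e² = π²×205000×4.909×10^6/3430² = 844200 N.
P_allow = P_cr/n = 844200/2.9 = 291100 N.

P_allow = 291 kN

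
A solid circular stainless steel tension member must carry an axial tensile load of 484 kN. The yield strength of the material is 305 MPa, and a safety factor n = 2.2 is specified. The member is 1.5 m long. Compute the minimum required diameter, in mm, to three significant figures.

Allowable stress σ_allow = 305/2.2 = 138.6 MPa.
Required area A = F/σ_allow = 484000/138.6 = 3491 mm².
A = πd²/4 → d = √(4A/π) = 66.67 mm.

d = 66.7 mm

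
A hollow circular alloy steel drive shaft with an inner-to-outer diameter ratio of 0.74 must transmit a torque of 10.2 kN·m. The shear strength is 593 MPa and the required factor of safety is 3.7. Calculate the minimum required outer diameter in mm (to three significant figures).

τ_allow = 593/3.7 = 160.3 MPa.
For a hollow shaft τ = 16T/[πd_o³(1−k⁴)] with k = 0.74, so 1−k⁴ = 0.7001.
d_o³ = 16T/[π τ_allow (1−k⁴)] = 16×1.0200×10^7/(π×160.3×0.7001) = 463000 mm³.
d_o = 77.36 mm.

d_o = 77.4 mm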